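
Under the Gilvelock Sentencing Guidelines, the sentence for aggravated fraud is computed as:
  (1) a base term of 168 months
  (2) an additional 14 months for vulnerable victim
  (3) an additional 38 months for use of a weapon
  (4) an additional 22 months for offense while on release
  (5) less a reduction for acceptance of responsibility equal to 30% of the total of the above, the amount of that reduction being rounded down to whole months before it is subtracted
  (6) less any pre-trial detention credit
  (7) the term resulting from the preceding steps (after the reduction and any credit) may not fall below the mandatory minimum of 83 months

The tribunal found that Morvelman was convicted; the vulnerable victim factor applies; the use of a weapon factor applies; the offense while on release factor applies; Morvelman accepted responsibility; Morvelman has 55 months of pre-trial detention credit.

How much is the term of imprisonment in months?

Vulnerable victim enhancement: +14 months
Use of a weapon enhancement: +38 months
Offense while on release enhancement: +22 months
Adjusted term: 168 months + 14 months + 38 months + 22 months = 242 months
Acceptance of responsibility reduction: 30% of 242 months = 72 months (rounded down)
After reduction: 242 − 72 = 170 months
Less pre-trial detention credit: 170 months − 55 months = 115 months
Minimum 83 months: 115 months meets the minimum, no increase.

115 months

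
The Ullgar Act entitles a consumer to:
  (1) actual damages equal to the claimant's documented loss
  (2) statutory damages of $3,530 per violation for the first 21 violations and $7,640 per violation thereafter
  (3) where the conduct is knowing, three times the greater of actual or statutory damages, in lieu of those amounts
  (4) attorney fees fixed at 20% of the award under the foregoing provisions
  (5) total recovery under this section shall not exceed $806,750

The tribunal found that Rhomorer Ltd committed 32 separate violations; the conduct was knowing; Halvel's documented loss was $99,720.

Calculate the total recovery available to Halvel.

$569,412

First 21 violations: 21 × $3,530 = $74,130
Remaining violations: (32 − 21) × $7,640 = $84,040
Statutory damages: $74,130 + $84,040 = $158,170
Greater of actual damages ($99,720) or statutory damages ($158,170): $158,170
Trebled: 3 × $158,170 = $474,510
Attorney fees: 20% of $474,510 = $94,902
Total before cap: $474,510 + $94,902 = $569,412
Cap at $806,750: $569,412 is within the cap, no reduction.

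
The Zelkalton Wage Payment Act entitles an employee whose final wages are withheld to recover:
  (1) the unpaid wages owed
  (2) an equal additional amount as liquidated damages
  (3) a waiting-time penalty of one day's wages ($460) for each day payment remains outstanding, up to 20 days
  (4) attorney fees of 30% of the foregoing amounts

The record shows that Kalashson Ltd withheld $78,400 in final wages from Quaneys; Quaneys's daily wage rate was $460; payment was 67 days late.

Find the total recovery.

$215,800

Liquidated damages (equal amount): $78,400
Penalty days: min(67, 20) = 20
Waiting-time penalty: 20 × $460 = $9,200
Subtotal: $78,400 + $78,400 + $9,200 = $166,000
Attorney fees: 30% of $166,000 = $49,800
Total award: $166,000 + $49,800 = $215,800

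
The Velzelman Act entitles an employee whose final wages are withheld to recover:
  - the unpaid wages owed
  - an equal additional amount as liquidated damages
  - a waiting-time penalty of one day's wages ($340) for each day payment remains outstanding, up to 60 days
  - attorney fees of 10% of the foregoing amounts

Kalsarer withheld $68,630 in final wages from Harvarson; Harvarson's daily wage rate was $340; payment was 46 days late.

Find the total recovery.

Liquidated damages (equal amount): $68,630
Penalty days: min(46, 60) = 46
Waiting-time penalty: 46 × $340 = $15,640
Subtotal: $68,630 + $68,630 + $15,640 = $152,900
Attorney fees: 10% of $152,900 = $15,290
Total award: $152,900 + $15,290 = $168,190

$168,190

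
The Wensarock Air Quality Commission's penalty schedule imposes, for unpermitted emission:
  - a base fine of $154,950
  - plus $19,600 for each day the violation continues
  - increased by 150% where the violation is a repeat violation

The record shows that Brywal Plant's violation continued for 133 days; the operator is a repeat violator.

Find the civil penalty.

$6,904,375

Per-day component: 133 × $19,600 = $2,606,800
Base plus per-day: $154,950 + $2,606,800 = $2,761,750
Enhancement: 150% of $2,761,750 = $4,142,625
Enhanced fine: $2,761,750 + $4,142,625 = $6,904,375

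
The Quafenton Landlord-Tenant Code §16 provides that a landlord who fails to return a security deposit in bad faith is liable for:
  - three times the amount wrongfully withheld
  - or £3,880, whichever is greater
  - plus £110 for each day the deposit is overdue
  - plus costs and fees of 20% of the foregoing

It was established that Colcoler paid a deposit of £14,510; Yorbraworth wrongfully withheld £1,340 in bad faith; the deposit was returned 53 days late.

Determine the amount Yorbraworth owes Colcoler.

Trebled: 3 × £1,340 = £4,020
Minimum £3,880: £4,020 meets the minimum, no increase.
Late-return penalty: 53 × £110 = £5,830
Damages plus late penalty: £4,020 + £5,830 = £9,850
Costs and fees: 20% of £9,850 = £1,970
Total recovery: £9,850 + £1,970 = £11,820

Recovery: £11,820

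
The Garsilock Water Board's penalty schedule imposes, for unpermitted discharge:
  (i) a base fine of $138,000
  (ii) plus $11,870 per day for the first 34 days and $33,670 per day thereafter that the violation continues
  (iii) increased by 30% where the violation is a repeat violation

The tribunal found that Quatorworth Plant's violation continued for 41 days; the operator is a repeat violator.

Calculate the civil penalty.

$1,010,451

First 34 days: 34 × $11,870 = $403,580
Remaining days: (41 − 34) × $33,670 = $235,690
Per-day component: $403,580 + $235,690 = $639,270
Base plus per-day: $138,000 + $639,270 = $777,270
Enhancement: 30% of $777,270 = $233,181
Enhanced fine: $777,270 + $233,181 = $1,010,451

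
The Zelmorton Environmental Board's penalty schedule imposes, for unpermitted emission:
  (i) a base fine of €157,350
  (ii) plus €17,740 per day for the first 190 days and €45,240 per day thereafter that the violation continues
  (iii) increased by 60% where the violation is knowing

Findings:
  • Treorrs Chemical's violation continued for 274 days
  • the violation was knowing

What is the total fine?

€11,724,976

First 190 days: 190 × €17,740 = €3,370,600
Remaining days: (274 − 190) × €45,240 = €3,800,160
Per-day component: €3,370,600 + €3,800,160 = €7,170,760
Base plus per-day: €157,350 + €7,170,760 = €7,328,110
Enhancement: 60% of €7,328,110 = €4,396,866
Enhanced fine: €7,328,110 + €4,396,866 = €11,724,976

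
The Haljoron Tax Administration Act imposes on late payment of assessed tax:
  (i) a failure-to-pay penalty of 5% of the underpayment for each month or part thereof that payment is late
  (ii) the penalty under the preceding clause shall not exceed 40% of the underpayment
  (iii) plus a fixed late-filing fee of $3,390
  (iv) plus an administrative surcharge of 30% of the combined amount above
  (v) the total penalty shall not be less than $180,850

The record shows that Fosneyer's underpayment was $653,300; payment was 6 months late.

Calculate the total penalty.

Accrued rate: 5% × 6 = 30%, capped at 40% → 30%
Failure-to-pay penalty: 30% of $653,300 = $195,990
Penalty before surcharge: $195,990 + $3,390 = $199,380
Administrative surcharge: 30% of $199,380 = $59,814
Total penalty: $199,380 + $59,814 = $259,194
Minimum $180,850: $259,194 meets the minimum, no increase.

$259,194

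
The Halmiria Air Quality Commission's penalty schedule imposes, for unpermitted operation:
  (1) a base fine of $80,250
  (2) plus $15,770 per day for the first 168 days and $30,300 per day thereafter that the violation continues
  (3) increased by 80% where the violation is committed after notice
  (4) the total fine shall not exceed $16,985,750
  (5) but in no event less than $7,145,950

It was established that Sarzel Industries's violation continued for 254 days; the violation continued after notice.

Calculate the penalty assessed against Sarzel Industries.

First 168 days: 168 × $15,770 = $2,649,360
Remaining days: (254 − 168) × $30,300 = $2,605,800
Per-day component: $2,649,360 + $2,605,800 = $5,255,160
Base plus per-day: $80,250 + $5,255,160 = $5,335,410
Enhancement: 80% of $5,335,410 = $4,268,328
Enhanced fine: $5,335,410 + $4,268,328 = $9,603,738
Cap at $16,985,750: $9,603,738 is within the cap, no reduction.
Minimum $7,145,950: $9,603,738 meets the minimum, no increase.

Civil penalty: $9,603,738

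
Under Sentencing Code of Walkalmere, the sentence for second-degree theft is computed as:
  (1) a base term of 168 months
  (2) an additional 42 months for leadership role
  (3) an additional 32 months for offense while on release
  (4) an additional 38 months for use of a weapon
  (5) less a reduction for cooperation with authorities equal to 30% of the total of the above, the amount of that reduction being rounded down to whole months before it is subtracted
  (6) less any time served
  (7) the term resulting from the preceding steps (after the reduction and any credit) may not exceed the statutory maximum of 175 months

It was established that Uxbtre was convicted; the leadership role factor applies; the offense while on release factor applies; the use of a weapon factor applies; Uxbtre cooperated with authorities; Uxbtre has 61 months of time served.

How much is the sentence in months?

135 months

Leadership role enhancement: +42 months
Offense while on release enhancement: +32 months
Use of a weapon enhancement: +38 months
Adjusted term: 168 months + 42 months + 32 months + 38 months = 280 months
Cooperation with authorities reduction: 30% of 280 months = 84 months (rounded down)
After reduction: 280 − 84 = 196 months
Less time served: 196 months − 61 months = 135 months
Cap at 175 months: 135 months is within the cap, no reduction.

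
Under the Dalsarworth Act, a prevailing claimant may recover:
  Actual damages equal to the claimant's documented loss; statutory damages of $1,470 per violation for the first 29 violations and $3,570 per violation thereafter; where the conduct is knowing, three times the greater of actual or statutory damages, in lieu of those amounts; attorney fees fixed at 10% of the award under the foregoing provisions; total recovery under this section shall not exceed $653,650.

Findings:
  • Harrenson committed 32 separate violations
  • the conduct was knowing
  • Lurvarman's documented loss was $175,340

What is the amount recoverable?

First 29 violations: 29 × $1,470 = $42,630
Remaining violations: (32 − 29) × $3,570 = $10,710
Statutory damages: $42,630 + $10,710 = $53,340
Greater of actual damages ($175,340) or statutory damages ($53,340): $175,340
Trebled: 3 × $175,340 = $526,020
Attorney fees: 10% of $526,020 = $52,602
Total before cap: $526,020 + $52,602 = $578,622
Cap at $653,650: $578,622 is within the cap, no reduction.

$578,622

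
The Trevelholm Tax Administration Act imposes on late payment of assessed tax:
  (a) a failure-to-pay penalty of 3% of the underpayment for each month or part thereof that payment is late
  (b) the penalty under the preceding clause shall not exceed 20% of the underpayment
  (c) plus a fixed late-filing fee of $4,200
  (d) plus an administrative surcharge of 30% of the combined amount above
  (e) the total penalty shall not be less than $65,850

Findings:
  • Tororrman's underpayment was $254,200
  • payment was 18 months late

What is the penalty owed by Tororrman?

Penalty: $71,552

Accrued rate: 3% × 18 = 54%, capped at 20% → 20%
Failure-to-pay penalty: 20% of $254,200 = $50,840
Penalty before surcharge: $50,840 + $4,200 = $55,040
Administrative surcharge: 30% of $55,040 = $16,512
Total penalty: $55,040 + $16,512 = $71,552
Minimum $65,850: $71,552 meets the minimum, no increase.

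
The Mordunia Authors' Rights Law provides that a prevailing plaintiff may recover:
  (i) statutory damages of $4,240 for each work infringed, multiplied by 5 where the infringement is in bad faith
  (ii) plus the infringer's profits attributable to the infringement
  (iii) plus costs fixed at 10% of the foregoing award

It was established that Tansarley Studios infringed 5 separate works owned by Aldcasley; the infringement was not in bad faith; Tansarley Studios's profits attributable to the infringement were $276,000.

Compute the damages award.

$326,920

Statutory damages: 5 × $4,240 = $21,200
Infringement not in bad faith: no ×5 enhancement.
Combined award: $21,200 + $276,000 = $297,200
Costs: 10% of $297,200 = $29,720
Award plus costs: $297,200 + $29,720 = $326,920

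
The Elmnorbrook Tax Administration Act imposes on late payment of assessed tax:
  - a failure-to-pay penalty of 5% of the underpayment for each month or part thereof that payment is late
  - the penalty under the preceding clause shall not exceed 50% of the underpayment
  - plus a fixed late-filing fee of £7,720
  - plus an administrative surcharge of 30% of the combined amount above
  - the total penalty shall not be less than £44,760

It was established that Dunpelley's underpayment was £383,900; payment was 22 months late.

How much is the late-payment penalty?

£259,571

Accrued rate: 5% × 22 = 110%, capped at 50% → 50%
Failure-to-pay penalty: 50% of £383,900 = £191,950
Penalty before surcharge: £191,950 + £7,720 = £199,670
Administrative surcharge: 30% of £199,670 = £59,901
Total penalty: £199,670 + £59,901 = £259,571
Minimum £44,760: £259,571 meets the minimum, no increase.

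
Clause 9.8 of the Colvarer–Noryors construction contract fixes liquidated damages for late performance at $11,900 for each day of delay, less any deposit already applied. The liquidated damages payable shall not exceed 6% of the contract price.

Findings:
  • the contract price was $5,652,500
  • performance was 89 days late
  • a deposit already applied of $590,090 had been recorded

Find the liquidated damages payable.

Per-day damages: 89 × $11,900 = $1,059,100
Less deposit already applied: $1,059,100 − $590,090 = $469,010
Cap: 6% of $5,652,500 = $339,150
Cap at $339,150: $469,010 exceeds the cap → $339,150

$339,150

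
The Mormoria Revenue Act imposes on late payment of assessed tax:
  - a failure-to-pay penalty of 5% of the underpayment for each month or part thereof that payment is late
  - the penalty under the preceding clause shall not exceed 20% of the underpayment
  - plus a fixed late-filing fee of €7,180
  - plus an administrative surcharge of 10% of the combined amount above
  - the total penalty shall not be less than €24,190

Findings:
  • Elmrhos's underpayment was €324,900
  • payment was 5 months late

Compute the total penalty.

Accrued rate: 5% × 5 = 25%, capped at 20% → 20%
Failure-to-pay penalty: 20% of €324,900 = €64,980
Penalty before surcharge: €64,980 + €7,180 = €72,160
Administrative surcharge: 10% of €72,160 = €7,216
Total penalty: €72,160 + €7,216 = €79,376
Minimum €24,190: €79,376 meets the minimum, no increase.

€79,376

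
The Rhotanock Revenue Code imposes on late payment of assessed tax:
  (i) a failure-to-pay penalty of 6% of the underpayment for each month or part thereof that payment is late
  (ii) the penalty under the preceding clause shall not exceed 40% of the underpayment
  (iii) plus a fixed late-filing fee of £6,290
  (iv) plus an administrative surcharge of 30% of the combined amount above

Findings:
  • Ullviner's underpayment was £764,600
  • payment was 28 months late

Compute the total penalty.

Penalty: £405,769

Accrued rate: 6% × 28 = 168%, capped at 40% → 40%
Failure-to-pay penalty: 40% of £764,600 = £305,840
Penalty before surcharge: £305,840 + £6,290 = £312,130
Administrative surcharge: 30% of £312,130 = £93,639
Total penalty: £312,130 + £93,639 = £405,769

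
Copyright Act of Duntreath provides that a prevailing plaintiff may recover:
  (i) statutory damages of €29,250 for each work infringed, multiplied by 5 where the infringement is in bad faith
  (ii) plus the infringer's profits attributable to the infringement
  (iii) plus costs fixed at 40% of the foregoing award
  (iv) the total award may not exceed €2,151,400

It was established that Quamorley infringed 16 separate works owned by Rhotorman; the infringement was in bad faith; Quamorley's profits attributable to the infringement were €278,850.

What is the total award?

Statutory damages: 16 × €29,250 = €468,000
Multiplied by 5: 5 × €468,000 = €2,340,000
Combined award: €2,340,000 + €278,850 = €2,618,850
Costs: 40% of €2,618,850 = €1,047,540
Award plus costs: €2,618,850 + €1,047,540 = €3,666,390
Cap at €2,151,400: €3,666,390 exceeds the cap → €2,151,400

€2,151,400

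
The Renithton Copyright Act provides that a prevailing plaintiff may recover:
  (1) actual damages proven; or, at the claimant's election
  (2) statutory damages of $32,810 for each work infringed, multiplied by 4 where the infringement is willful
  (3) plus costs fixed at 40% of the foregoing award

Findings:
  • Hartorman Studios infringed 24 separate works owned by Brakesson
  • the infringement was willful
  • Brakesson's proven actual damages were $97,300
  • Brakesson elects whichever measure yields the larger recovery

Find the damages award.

Statutory damages: 24 × $32,810 = $787,440
Multiplied by 4: 4 × $787,440 = $3,149,760
Greater of actual damages ($97,300) or enhanced statutory damages ($3,149,760): $3,149,760
Costs: 40% of $3,149,760 = $1,259,904
Award plus costs: $3,149,760 + $1,259,904 = $4,409,664

$4,409,664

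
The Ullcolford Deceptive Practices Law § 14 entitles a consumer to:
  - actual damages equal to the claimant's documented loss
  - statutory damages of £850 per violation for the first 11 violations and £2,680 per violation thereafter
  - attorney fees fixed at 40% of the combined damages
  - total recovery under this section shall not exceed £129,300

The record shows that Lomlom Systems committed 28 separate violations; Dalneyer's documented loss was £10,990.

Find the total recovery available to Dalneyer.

Total recovery: £92,260

First 11 violations: 11 × £850 = £9,350
Remaining violations: (28 − 11) × £2,680 = £45,560
Statutory damages: £9,350 + £45,560 = £54,910
Combined damages: £10,990 + £54,910 = £65,900
Attorney fees: 40% of £65,900 = £26,360
Total before cap: £65,900 + £26,360 = £92,260
Cap at £129,300: £92,260 is within the cap, no reduction.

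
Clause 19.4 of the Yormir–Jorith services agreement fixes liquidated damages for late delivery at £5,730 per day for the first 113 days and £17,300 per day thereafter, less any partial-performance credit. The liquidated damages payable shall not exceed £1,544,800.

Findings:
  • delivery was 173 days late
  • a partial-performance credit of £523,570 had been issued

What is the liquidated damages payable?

£1,161,920

First 113 days: 113 × £5,730 = £647,490
Remaining days: (173 − 113) × £17,300 = £1,038,000
Accrued per-day damages: £647,490 + £1,038,000 = £1,685,490
Less partial-performance credit: £1,685,490 − £523,570 = £1,161,920
Cap at £1,544,800: £1,161,920 is within the cap, no reduction.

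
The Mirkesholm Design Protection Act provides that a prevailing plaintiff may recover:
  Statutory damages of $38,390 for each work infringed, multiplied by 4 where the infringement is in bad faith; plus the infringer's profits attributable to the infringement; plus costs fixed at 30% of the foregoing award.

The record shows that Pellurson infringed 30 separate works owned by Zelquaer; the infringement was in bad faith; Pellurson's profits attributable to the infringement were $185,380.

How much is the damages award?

Award: $6,229,834

Statutory damages: 30 × $38,390 = $1,151,700
Multiplied by 4: 4 × $1,151,700 = $4,606,800
Combined award: $4,606,800 + $185,380 = $4,792,180
Costs: 30% of $4,792,180 = $1,437,654
Award plus costs: $4,792,180 + $1,437,654 = $6,229,834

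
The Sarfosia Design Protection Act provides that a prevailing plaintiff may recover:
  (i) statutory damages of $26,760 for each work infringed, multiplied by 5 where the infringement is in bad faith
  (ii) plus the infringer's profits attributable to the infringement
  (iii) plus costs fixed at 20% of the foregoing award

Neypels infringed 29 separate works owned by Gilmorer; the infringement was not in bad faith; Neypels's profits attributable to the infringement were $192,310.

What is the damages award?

Award: $1,162,020

Statutory damages: 29 × $26,760 = $776,040
Infringement not in bad faith: no ×5 enhancement.
Combined award: $776,040 + $192,310 = $968,350
Costs: 20% of $968,350 = $193,670
Award plus costs: $968,350 + $193,670 = $1,162,020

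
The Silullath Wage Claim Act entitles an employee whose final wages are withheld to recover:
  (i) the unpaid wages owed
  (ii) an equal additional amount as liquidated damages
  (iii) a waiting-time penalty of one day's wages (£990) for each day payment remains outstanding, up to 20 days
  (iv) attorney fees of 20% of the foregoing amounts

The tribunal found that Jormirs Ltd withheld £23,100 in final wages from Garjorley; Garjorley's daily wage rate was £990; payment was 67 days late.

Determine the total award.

Liquidated damages (equal amount): £23,100
Penalty days: min(67, 20) = 20
Waiting-time penalty: 20 × £990 = £19,800
Subtotal: £23,100 + £23,100 + £19,800 = £66,000
Attorney fees: 20% of £66,000 = £13,200
Total award: £66,000 + £13,200 = £79,200

£79,200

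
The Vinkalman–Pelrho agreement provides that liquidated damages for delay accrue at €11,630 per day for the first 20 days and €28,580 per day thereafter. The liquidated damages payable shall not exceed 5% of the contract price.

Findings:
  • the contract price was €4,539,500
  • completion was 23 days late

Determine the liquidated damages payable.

First 20 days: 20 × €11,630 = €232,600
Remaining days: (23 − 20) × €28,580 = €85,740
Accrued per-day damages: €232,600 + €85,740 = €318,340
Cap: 5% of €4,539,500 = €226,975
Cap at €226,975: €318,340 exceeds the cap → €226,975

€226,975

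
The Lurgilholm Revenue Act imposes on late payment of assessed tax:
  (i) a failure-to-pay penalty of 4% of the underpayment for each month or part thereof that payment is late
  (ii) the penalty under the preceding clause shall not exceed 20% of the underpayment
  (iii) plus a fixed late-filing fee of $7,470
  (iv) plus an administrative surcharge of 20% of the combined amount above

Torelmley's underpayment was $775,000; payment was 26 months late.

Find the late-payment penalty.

Penalty: $194,964

Accrued rate: 4% × 26 = 104%, capped at 20% → 20%
Failure-to-pay penalty: 20% of $775,000 = $155,000
Penalty before surcharge: $155,000 + $7,470 = $162,470
Administrative surcharge: 20% of $162,470 = $32,494
Total penalty: $162,470 + $32,494 = $194,964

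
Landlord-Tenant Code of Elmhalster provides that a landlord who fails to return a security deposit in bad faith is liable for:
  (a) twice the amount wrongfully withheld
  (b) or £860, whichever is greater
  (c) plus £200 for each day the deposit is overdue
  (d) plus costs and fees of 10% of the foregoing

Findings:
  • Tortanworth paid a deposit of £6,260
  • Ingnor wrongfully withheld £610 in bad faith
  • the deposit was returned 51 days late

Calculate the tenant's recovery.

Recovery: £12,562

Doubled: 2 × £610 = £1,220
Minimum £860: £1,220 meets the minimum, no increase.
Late-return penalty: 51 × £200 = £10,200
Damages plus late penalty: £1,220 + £10,200 = £11,420
Costs and fees: 10% of £11,420 = £1,142
Total recovery: £11,420 + £1,142 = £12,562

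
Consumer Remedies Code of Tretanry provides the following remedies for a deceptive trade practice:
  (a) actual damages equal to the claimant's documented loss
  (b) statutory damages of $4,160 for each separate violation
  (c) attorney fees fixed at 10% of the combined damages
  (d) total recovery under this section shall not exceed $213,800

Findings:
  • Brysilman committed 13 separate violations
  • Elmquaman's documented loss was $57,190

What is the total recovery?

Statutory damages: 13 × $4,160 = $54,080
Combined damages: $57,190 + $54,080 = $111,270
Attorney fees: 10% of $111,270 = $11,127
Total before cap: $111,270 + $11,127 = $122,397
Cap at $213,800: $122,397 is within the cap, no reduction.

$122,397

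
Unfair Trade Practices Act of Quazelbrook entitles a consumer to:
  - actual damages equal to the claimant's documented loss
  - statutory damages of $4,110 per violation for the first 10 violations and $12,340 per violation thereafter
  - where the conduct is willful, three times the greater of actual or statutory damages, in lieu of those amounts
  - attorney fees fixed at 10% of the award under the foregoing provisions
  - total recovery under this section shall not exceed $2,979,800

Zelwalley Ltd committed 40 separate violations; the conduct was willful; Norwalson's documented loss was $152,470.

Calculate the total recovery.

First 10 violations: 10 × $4,110 = $41,100
Remaining violations: (40 − 10) × $12,340 = $370,200
Statutory damages: $41,100 + $370,200 = $411,300
Greater of actual damages ($152,470) or statutory damages ($411,300): $411,300
Trebled: 3 × $411,300 = $1,233,900
Attorney fees: 10% of $1,233,900 = $123,390
Total before cap: $1,233,900 + $123,390 = $1,357,290
Cap at $2,979,800: $1,357,290 is within the cap, no reduction.

$1,357,290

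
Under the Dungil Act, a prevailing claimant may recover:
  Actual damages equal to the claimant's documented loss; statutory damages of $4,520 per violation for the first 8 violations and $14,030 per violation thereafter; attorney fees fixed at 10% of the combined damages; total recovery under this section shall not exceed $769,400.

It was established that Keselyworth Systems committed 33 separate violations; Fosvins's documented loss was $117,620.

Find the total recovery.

$554,983

First 8 violations: 8 × $4,520 = $36,160
Remaining violations: (33 − 8) × $14,030 = $350,750
Statutory damages: $36,160 + $350,750 = $386,910
Combined damages: $117,620 + $386,910 = $504,530
Attorney fees: 10% of $504,530 = $50,453
Total before cap: $504,530 + $50,453 = $554,983
Cap at $769,400: $554,983 is within the cap, no reduction.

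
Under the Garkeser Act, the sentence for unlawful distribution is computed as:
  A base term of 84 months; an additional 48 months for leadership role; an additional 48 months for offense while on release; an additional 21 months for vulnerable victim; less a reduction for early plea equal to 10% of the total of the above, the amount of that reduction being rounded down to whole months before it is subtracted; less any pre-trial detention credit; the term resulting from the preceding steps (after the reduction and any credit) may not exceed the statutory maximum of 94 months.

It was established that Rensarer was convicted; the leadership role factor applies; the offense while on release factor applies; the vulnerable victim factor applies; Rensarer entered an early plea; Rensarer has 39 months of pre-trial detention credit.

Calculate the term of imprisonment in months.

94 months

Leadership role enhancement: +48 months
Offense while on release enhancement: +48 months
Vulnerable victim enhancement: +21 months
Adjusted term: 84 months + 48 months + 48 months + 21 months = 201 months
Early plea reduction: 10% of 201 months = 20 months (rounded down)
After reduction: 201 − 20 = 181 months
Less pre-trial detention credit: 181 months − 39 months = 142 months
Cap at 94 months: 142 months exceeds the cap → 94 months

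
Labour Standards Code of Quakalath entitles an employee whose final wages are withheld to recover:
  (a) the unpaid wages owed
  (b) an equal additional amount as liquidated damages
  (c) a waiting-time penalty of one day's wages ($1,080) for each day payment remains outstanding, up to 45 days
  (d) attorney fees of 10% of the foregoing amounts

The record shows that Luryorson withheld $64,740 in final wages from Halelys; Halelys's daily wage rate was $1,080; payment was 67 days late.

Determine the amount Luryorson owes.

Total award: $195,888

Liquidated damages (equal amount): $64,740
Penalty days: min(67, 45) = 45
Waiting-time penalty: 45 × $1,080 = $48,600
Subtotal: $64,740 + $64,740 + $48,600 = $178,080
Attorney fees: 10% of $178,080 = $17,808
Total award: $178,080 + $17,808 = $195,888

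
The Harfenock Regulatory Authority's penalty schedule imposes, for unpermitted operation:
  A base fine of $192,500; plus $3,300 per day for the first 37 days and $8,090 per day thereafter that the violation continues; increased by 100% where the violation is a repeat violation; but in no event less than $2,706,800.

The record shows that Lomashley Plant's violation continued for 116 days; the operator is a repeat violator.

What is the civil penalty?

$2,706,800

First 37 days: 37 × $3,300 = $122,100
Remaining days: (116 − 37) × $8,090 = $639,110
Per-day component: $122,100 + $639,110 = $761,210
Base plus per-day: $192,500 + $761,210 = $953,710
Enhancement: 100% of $953,710 = $953,710
Enhanced fine: $953,710 + $953,710 = $1,907,420
Minimum $2,706,800: $1,907,420 is below the minimum → $2,706,800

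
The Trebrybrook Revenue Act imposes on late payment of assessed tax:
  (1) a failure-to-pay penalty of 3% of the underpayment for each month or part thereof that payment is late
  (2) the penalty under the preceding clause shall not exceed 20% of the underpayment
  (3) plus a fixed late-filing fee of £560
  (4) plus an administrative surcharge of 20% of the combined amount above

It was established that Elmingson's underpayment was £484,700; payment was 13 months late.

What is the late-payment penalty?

£117,000

Accrued rate: 3% × 13 = 39%, capped at 20% → 20%
Failure-to-pay penalty: 20% of £484,700 = £96,940
Penalty before surcharge: £96,940 + £560 = £97,500
Administrative surcharge: 20% of £97,500 = £19,500
Total penalty: £97,500 + £19,500 = £117,000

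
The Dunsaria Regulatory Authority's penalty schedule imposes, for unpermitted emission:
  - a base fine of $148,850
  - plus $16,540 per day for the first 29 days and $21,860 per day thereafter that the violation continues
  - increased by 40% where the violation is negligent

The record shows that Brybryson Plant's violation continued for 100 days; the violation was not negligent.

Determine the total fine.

$2,180,570

First 29 days: 29 × $16,540 = $479,660
Remaining days: (100 − 29) × $21,860 = $1,552,060
Per-day component: $479,660 + $1,552,060 = $2,031,720
Base plus per-day: $148,850 + $2,031,720 = $2,180,570
The violation was not negligent: no 40% increase.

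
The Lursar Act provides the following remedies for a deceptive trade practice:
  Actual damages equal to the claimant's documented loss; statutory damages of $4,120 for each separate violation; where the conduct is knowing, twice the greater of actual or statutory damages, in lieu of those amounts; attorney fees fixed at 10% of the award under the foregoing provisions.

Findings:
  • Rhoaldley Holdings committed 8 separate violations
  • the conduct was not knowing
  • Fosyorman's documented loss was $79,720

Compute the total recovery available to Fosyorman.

$123,948

Statutory damages: 8 × $4,120 = $32,960
Conduct not knowing: the in-lieu enhancement does not apply.
Actual plus statutory damages: $79,720 + $32,960 = $112,680
Attorney fees: 10% of $112,680 = $11,268
Total recovery: $112,680 + $11,268 = $123,948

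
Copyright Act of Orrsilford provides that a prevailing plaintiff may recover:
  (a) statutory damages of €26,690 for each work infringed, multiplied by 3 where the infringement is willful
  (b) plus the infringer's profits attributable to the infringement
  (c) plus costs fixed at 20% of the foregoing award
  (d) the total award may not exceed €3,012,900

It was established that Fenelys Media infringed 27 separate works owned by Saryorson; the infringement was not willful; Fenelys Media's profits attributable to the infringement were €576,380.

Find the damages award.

€1,556,412

Statutory damages: 27 × €26,690 = €720,630
Infringement not willful: no ×3 enhancement.
Combined award: €720,630 + €576,380 = €1,297,010
Costs: 20% of €1,297,010 = €259,402
Award plus costs: €1,297,010 + €259,402 = €1,556,412
Cap at €3,012,900: €1,556,412 is within the cap, no reduction.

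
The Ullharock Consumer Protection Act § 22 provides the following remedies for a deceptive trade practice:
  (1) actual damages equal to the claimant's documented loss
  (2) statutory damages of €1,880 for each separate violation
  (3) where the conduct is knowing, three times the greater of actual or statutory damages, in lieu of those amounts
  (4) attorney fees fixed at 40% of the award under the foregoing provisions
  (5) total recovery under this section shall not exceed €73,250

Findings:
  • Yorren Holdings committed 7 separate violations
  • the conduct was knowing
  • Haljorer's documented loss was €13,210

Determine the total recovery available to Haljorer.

€55,482

Statutory damages: 7 × €1,880 = €13,160
Greater of actual damages (€13,210) or statutory damages (€13,160): €13,210
Trebled: 3 × €13,210 = €39,630
Attorney fees: 40% of €39,630 = €15,852
Total before cap: €39,630 + €15,852 = €55,482
Cap at €73,250: €55,482 is within the cap, no reduction.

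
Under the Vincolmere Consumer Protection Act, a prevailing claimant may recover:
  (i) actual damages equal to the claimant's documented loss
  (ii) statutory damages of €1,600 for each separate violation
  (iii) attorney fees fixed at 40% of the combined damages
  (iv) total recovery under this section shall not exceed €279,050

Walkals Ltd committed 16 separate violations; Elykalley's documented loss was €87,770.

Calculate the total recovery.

Statutory damages: 16 × €1,600 = €25,600
Combined damages: €87,770 + €25,600 = €113,370
Attorney fees: 40% of €113,370 = €45,348
Total before cap: €113,370 + €45,348 = €158,718
Cap at €279,050: €158,718 is within the cap, no reduction.

€158,718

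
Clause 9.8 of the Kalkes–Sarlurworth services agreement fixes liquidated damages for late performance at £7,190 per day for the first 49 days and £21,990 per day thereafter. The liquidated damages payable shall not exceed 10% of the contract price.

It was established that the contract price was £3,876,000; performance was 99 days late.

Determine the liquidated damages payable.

First 49 days: 49 × £7,190 = £352,310
Remaining days: (99 − 49) × £21,990 = £1,099,500
Accrued per-day damages: £352,310 + £1,099,500 = £1,451,810
Cap: 10% of £3,876,000 = £387,600
Cap at £387,600: £1,451,810 exceeds the cap → £387,600

Liquidated damages: £387,600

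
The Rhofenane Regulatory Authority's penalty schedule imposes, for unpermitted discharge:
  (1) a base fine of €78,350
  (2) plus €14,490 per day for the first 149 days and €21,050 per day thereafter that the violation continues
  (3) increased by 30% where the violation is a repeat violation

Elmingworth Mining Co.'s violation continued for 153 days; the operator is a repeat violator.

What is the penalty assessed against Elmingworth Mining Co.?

€3,018,028

First 149 days: 149 × €14,490 = €2,159,010
Remaining days: (153 − 149) × €21,050 = €84,200
Per-day component: €2,159,010 + €84,200 = €2,243,210
Base plus per-day: €78,350 + €2,243,210 = €2,321,560
Enhancement: 30% of €2,321,560 = €696,468
Enhanced fine: €2,321,560 + €696,468 = €3,018,028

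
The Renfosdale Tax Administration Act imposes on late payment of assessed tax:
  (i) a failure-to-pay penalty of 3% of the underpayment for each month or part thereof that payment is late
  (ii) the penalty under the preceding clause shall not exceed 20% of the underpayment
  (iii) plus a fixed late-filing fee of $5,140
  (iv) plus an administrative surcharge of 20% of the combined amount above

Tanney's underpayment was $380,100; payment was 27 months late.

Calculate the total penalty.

Accrued rate: 3% × 27 = 81%, capped at 20% → 20%
Failure-to-pay penalty: 20% of $380,100 = $76,020
Penalty before surcharge: $76,020 + $5,140 = $81,160
Administrative surcharge: 20% of $81,160 = $16,232
Total penalty: $81,160 + $16,232 = $97,392

Penalty: $97,392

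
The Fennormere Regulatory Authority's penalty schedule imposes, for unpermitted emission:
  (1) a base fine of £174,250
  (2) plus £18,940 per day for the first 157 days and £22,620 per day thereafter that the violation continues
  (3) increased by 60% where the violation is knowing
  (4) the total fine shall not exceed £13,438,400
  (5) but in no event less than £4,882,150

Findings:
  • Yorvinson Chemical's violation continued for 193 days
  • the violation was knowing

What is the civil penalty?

First 157 days: 157 × £18,940 = £2,973,580
Remaining days: (193 − 157) × £22,620 = £814,320
Per-day component: £2,973,580 + £814,320 = £3,787,900
Base plus per-day: £174,250 + £3,787,900 = £3,962,150
Enhancement: 60% of £3,962,150 = £2,377,290
Enhanced fine: £3,962,150 + £2,377,290 = £6,339,440
Cap at £13,438,400: £6,339,440 is within the cap, no reduction.
Minimum £4,882,150: £6,339,440 meets the minimum, no increase.

Civil penalty: £6,339,440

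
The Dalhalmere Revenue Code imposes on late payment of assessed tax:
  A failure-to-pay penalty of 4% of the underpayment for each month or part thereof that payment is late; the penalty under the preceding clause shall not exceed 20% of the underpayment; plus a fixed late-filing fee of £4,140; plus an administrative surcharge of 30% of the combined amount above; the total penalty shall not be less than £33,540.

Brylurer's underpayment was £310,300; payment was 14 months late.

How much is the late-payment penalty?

£86,060

Accrued rate: 4% × 14 = 56%, capped at 20% → 20%
Failure-to-pay penalty: 20% of £310,300 = £62,060
Penalty before surcharge: £62,060 + £4,140 = £66,200
Administrative surcharge: 30% of £66,200 = £19,860
Total penalty: £66,200 + £19,860 = £86,060
Minimum £33,540: £86,060 meets the minimum, no increase.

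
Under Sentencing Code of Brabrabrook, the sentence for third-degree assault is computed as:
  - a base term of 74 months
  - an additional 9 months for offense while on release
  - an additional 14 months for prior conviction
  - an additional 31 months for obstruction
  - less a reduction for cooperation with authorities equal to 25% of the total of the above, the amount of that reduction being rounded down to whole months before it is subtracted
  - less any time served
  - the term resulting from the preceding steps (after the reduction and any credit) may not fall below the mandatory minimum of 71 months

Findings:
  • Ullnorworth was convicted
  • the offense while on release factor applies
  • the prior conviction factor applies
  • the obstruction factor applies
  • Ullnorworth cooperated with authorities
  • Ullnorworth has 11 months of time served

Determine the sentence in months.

Offense while on release enhancement: +9 months
Prior conviction enhancement: +14 months
Obstruction enhancement: +31 months
Adjusted term: 74 months + 9 months + 14 months + 31 months = 128 months
Cooperation with authorities reduction: 25% of 128 months = 32 months (rounded down)
After reduction: 128 − 32 = 96 months
Less time served: 96 months − 11 months = 85 months
Minimum 71 months: 85 months meets the minimum, no increase.

85 months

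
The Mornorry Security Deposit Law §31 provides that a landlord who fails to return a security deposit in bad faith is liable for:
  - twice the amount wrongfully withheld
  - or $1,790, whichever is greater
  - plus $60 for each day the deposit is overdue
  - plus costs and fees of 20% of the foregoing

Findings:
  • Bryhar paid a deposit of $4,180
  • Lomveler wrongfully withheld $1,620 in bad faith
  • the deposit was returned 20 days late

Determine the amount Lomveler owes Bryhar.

Doubled: 2 × $1,620 = $3,240
Minimum $1,790: $3,240 meets the minimum, no increase.
Late-return penalty: 20 × $60 = $1,200
Damages plus late penalty: $3,240 + $1,200 = $4,440
Costs and fees: 20% of $4,440 = $888
Total recovery: $4,440 + $888 = $5,328

$5,328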